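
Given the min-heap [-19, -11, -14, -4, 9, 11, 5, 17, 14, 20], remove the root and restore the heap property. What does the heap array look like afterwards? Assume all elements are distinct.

remove root -19; move last element 20 to root → [20, -11, -14, -4, 9, 11, 5, 17, 14]
20 vs smaller child -14 at index 2, swap → [-14, -11, 20, -4, 9, 11, 5, 17, 14]
20 vs smaller child 5 at index 6, swap → [-14, -11, 5, -4, 9, 11, 20, 17, 14]

[-14, -11, 5, -4, 9, 11, 20, 17, 14]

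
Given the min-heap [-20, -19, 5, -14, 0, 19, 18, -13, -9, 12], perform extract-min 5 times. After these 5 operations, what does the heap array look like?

[0, 12, 5, 19, 18]

extract-min #1 returns -20:
  remove root -20; move last element 12 to root → [12, -19, 5, -14, 0, 19, 18, -13, -9]
  12 vs smaller child -19 at index 1, swap → [-19, 12, 5, -14, 0, 19, 18, -13, -9]
  12 vs smaller child -14 at index 3, swap → [-19, -14, 5, 12, 0, 19, 18, -13, -9]
  12 vs smaller child -13 at index 7, swap → [-19, -14, 5, -13, 0, 19, 18, 12, -9]
extract-min #2 returns -19:
  remove root -19; move last element -9 to root → [-9, -14, 5, -13, 0, 19, 18, 12]
  -9 vs smaller child -14 at index 1, swap → [-14, -9, 5, -13, 0, 19, 18, 12]
  -9 vs smaller child -13 at index 3, swap → [-14, -13, 5, -9, 0, 19, 18, 12]
extract-min #3 returns -14:
  remove root -14; move last element 12 to root → [12, -13, 5, -9, 0, 19, 18]
  12 vs smaller child -13 at index 1, swap → [-13, 12, 5, -9, 0, 19, 18]
  12 vs smaller child -9 at index 3, swap → [-13, -9, 5, 12, 0, 19, 18]
extract-min #4 returns -13:
  remove root -13; move last element 18 to root → [18, -9, 5, 12, 0, 19]
  18 vs smaller child -9 at index 1, swap → [-9, 18, 5, 12, 0, 19]
  18 vs smaller child 0 at index 4, swap → [-9, 0, 5, 12, 18, 19]
extract-min #5 returns -9:
  remove root -9; move last element 19 to root → [19, 0, 5, 12, 18]
  19 vs smaller child 0 at index 1, swap → [0, 19, 5, 12, 18]
  19 vs smaller child 12 at index 3, swap → [0, 12, 5, 19, 18]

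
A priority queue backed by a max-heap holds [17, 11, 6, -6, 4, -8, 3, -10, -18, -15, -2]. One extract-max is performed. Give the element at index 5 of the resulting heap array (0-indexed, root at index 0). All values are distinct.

remove root 17; move last element -2 to root → [-2, 11, 6, -6, 4, -8, 3, -10, -18, -15]
-2 vs larger child 11 at index 1, swap → [11, -2, 6, -6, 4, -8, 3, -10, -18, -15]
-2 vs larger child 4 at index 4, swap → [11, 4, 6, -6, -2, -8, 3, -10, -18, -15]
resulting array: [11, 4, 6, -6, -2, -8, 3, -10, -18, -15]

-8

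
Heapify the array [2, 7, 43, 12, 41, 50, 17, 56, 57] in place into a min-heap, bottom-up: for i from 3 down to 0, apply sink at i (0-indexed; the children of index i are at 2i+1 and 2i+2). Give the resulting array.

sift down from index 3: already satisfies heap property
sift down from index 2:
  43 vs smaller child 17 at index 6, swap → [2, 7, 17, 12, 41, 50, 43, 56, 57]
sift down from index 1: already satisfies heap property
sift down from index 0: already satisfies heap property

[2, 7, 17, 12, 41, 50, 43, 56, 57]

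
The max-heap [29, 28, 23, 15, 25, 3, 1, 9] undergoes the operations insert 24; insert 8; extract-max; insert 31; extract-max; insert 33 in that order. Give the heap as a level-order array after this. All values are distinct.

[33, 28, 23, 24, 25, 3, 1, 9, 15, 8]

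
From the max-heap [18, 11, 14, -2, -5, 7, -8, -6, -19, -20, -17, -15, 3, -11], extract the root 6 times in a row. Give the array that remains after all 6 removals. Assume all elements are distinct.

[-5, -6, -8, -11, -20, -15, -17, -19]

extract-max #1 returns 18:
  remove root 18; move last element -11 to root → [-11, 11, 14, -2, -5, 7, -8, -6, -19, -20, -17, -15, 3]
  -11 vs larger child 14 at index 2, swap → [14, 11, -11, -2, -5, 7, -8, -6, -19, -20, -17, -15, 3]
  -11 vs larger child 7 at index 5, swap → [14, 11, 7, -2, -5, -11, -8, -6, -19, -20, -17, -15, 3]
  -11 vs larger child 3 at index 12, swap → [14, 11, 7, -2, -5, 3, -8, -6, -19, -20, -17, -15, -11]
extract-max #2 returns 14:
  remove root 14; move last element -11 to root → [-11, 11, 7, -2, -5, 3, -8, -6, -19, -20, -17, -15]
  -11 vs larger child 11 at index 1, swap → [11, -11, 7, -2, -5, 3, -8, -6, -19, -20, -17, -15]
  -11 vs larger child -2 at index 3, swap → [11, -2, 7, -11, -5, 3, -8, -6, -19, -20, -17, -15]
  -11 vs larger child -6 at index 7, swap → [11, -2, 7, -6, -5, 3, -8, -11, -19, -20, -17, -15]
extract-max #3 returns 11:
  remove root 11; move last element -15 to root → [-15, -2, 7, -6, -5, 3, -8, -11, -19, -20, -17]
  -15 vs larger child 7 at index 2, swap → [7, -2, -15, -6, -5, 3, -8, -11, -19, -20, -17]
  -15 vs larger child 3 at index 5, swap → [7, -2, 3, -6, -5, -15, -8, -11, -19, -20, -17]
extract-max #4 returns 7:
  remove root 7; move last element -17 to root → [-17, -2, 3, -6, -5, -15, -8, -11, -19, -20]
  -17 vs larger child 3 at index 2, swap → [3, -2, -17, -6, -5, -15, -8, -11, -19, -20]
  -17 vs larger child -8 at index 6, swap → [3, -2, -8, -6, -5, -15, -17, -11, -19, -20]
extract-max #5 returns 3:
  remove root 3; move last element -20 to root → [-20, -2, -8, -6, -5, -15, -17, -11, -19]
  -20 vs larger child -2 at index 1, swap → [-2, -20, -8, -6, -5, -15, -17, -11, -19]
  -20 vs larger child -5 at index 4, swap → [-2, -5, -8, -6, -20, -15, -17, -11, -19]
extract-max #6 returns -2:
  remove root -2; move last element -19 to root → [-19, -5, -8, -6, -20, -15, -17, -11]
  -19 vs larger child -5 at index 1, swap → [-5, -19, -8, -6, -20, -15, -17, -11]
  -19 vs larger child -6 at index 3, swap → [-5, -6, -8, -19, -20, -15, -17, -11]
  -19 vs only child -11 at index 7, swap → [-5, -6, -8, -11, -20, -15, -17, -19]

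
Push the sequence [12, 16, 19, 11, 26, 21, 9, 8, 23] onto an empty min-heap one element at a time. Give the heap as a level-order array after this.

Insert 12:
  append 12 at index 0 → [12] (no swap needed)
Insert 16:
  append 16 at index 1 → [12, 16] (no swap needed)
Insert 19:
  append 19 at index 2 → [12, 16, 19] (no swap needed)
Insert 11:
  append 11 at index 3 → [12, 16, 19, 11]
  11 < parent 16 at index 1, swap → [12, 11, 19, 16]
  11 < parent 12 at index 0, swap → [11, 12, 19, 16]
Insert 26:
  append 26 at index 4 → [11, 12, 19, 16, 26] (no swap needed)
Insert 21:
  append 21 at index 5 → [11, 12, 19, 16, 26, 21] (no swap needed)
Insert 9:
  append 9 at index 6 → [11, 12, 19, 16, 26, 21, 9]
  9 < parent 19 at index 2, swap → [11, 12, 9, 16, 26, 21, 19]
  9 < parent 11 at index 0, swap → [9, 12, 11, 16, 26, 21, 19]
Insert 8:
  append 8 at index 7 → [9, 12, 11, 16, 26, 21, 19, 8]
  8 < parent 16 at index 3, swap → [9, 12, 11, 8, 26, 21, 19, 16]
  8 < parent 12 at index 1, swap → [9, 8, 11, 12, 26, 21, 19, 16]
  8 < parent 9 at index 0, swap → [8, 9, 11, 12, 26, 21, 19, 16]
Insert 23:
  append 23 at index 8 → [8, 9, 11, 12, 26, 21, 19, 16, 23] (no swap needed)

[8, 9, 11, 12, 26, 21, 19, 16, 23]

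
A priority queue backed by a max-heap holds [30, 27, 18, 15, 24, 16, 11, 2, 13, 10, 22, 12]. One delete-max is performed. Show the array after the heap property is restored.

[27, 24, 18, 15, 22, 16, 11, 2, 13, 10, 12]

remove root 30; move last element 12 to root → [12, 27, 18, 15, 24, 16, 11, 2, 13, 10, 22]
12 vs larger child 27 at index 1, swap → [27, 12, 18, 15, 24, 16, 11, 2, 13, 10, 22]
12 vs larger child 24 at index 4, swap → [27, 24, 18, 15, 12, 16, 11, 2, 13, 10, 22]
12 vs larger child 22 at index 10, swap → [27, 24, 18, 15, 22, 16, 11, 2, 13, 10, 12]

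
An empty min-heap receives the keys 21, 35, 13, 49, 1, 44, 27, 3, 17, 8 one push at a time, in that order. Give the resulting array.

[1, 3, 21, 13, 8, 44, 27, 49, 17, 35]

Insert 21:
  append 21 at index 0 → [21] (no swap needed)
Insert 35:
  append 35 at index 1 → [21, 35] (no swap needed)
Insert 13:
  append 13 at index 2 → [21, 35, 13]
  13 < parent 21 at index 0, swap → [13, 35, 21]
Insert 49:
  append 49 at index 3 → [13, 35, 21, 49] (no swap needed)
Insert 1:
  append 1 at index 4 → [13, 35, 21, 49, 1]
  1 < parent 35 at index 1, swap → [13, 1, 21, 49, 35]
  1 < parent 13 at index 0, swap → [1, 13, 21, 49, 35]
Insert 44:
  append 44 at index 5 → [1, 13, 21, 49, 35, 44] (no swap needed)
Insert 27:
  append 27 at index 6 → [1, 13, 21, 49, 35, 44, 27] (no swap needed)
Insert 3:
  append 3 at index 7 → [1, 13, 21, 49, 35, 44, 27, 3]
  3 < parent 49 at index 3, swap → [1, 13, 21, 3, 35, 44, 27, 49]
  3 < parent 13 at index 1, swap → [1, 3, 21, 13, 35, 44, 27, 49]
Insert 17:
  append 17 at index 8 → [1, 3, 21, 13, 35, 44, 27, 49, 17] (no swap needed)
Insert 8:
  append 8 at index 9 → [1, 3, 21, 13, 35, 44, 27, 49, 17, 8]
  8 < parent 35 at index 4, swap → [1, 3, 21, 13, 8, 44, 27, 49, 17, 35]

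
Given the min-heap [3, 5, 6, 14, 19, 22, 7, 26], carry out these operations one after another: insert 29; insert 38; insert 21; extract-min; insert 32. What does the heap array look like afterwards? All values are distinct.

insert 29:
  append 29 at index 8 → [3, 5, 6, 14, 19, 22, 7, 26, 29] (no swap needed)
insert 38:
  append 38 at index 9 → [3, 5, 6, 14, 19, 22, 7, 26, 29, 38] (no swap needed)
insert 21:
  append 21 at index 10 → [3, 5, 6, 14, 19, 22, 7, 26, 29, 38, 21] (no swap needed)
extract-min → returns 3:
  remove root 3; move last element 21 to root → [21, 5, 6, 14, 19, 22, 7, 26, 29, 38]
  21 vs smaller child 5 at index 1, swap → [5, 21, 6, 14, 19, 22, 7, 26, 29, 38]
  21 vs smaller child 14 at index 3, swap → [5, 14, 6, 21, 19, 22, 7, 26, 29, 38]
insert 32:
  append 32 at index 10 → [5, 14, 6, 21, 19, 22, 7, 26, 29, 38, 32] (no swap needed)

[5, 14, 6, 21, 19, 22, 7, 26, 29, 38, 32]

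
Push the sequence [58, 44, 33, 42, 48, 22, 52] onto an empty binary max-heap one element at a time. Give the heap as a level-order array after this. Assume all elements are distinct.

Insert 58:
  append 58 at index 0 → [58] (no swap needed)
Insert 44:
  append 44 at index 1 → [58, 44] (no swap needed)
Insert 33:
  append 33 at index 2 → [58, 44, 33] (no swap needed)
Insert 42:
  append 42 at index 3 → [58, 44, 33, 42] (no swap needed)
Insert 48:
  append 48 at index 4 → [58, 44, 33, 42, 48]
  48 > parent 44 at index 1, swap → [58, 48, 33, 42, 44]
Insert 22:
  append 22 at index 5 → [58, 48, 33, 42, 44, 22] (no swap needed)
Insert 52:
  append 52 at index 6 → [58, 48, 33, 42, 44, 22, 52]
  52 > parent 33 at index 2, swap → [58, 48, 52, 42, 44, 22, 33]

[58, 48, 52, 42, 44, 22, 33]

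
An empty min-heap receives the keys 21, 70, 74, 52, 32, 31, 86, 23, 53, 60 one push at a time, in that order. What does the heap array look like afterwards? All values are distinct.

[21, 23, 31, 32, 52, 74, 86, 70, 53, 60]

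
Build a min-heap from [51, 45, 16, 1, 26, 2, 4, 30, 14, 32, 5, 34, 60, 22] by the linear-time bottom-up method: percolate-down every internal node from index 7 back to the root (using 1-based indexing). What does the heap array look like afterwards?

[1, 5, 2, 14, 26, 16, 4, 30, 45, 32, 51, 34, 60, 22]

sift down from index 7: already satisfies heap property
sift down from index 6: already satisfies heap property
sift down from index 5:
  26 vs smaller child 5 at index 11, swap → [51, 45, 16, 1, 5, 2, 4, 30, 14, 32, 26, 34, 60, 22]
sift down from index 4: already satisfies heap property
sift down from index 3:
  16 vs smaller child 2 at index 6, swap → [51, 45, 2, 1, 5, 16, 4, 30, 14, 32, 26, 34, 60, 22]
sift down from index 2:
  45 vs smaller child 1 at index 4, swap → [51, 1, 2, 45, 5, 16, 4, 30, 14, 32, 26, 34, 60, 22]
  45 vs smaller child 14 at index 9, swap → [51, 1, 2, 14, 5, 16, 4, 30, 45, 32, 26, 34, 60, 22]
sift down from index 1:
  51 vs smaller child 1 at index 2, swap → [1, 51, 2, 14, 5, 16, 4, 30, 45, 32, 26, 34, 60, 22]
  51 vs smaller child 5 at index 5, swap → [1, 5, 2, 14, 51, 16, 4, 30, 45, 32, 26, 34, 60, 22]
  51 vs smaller child 26 at index 11, swap → [1, 5, 2, 14, 26, 16, 4, 30, 45, 32, 51, 34, 60, 22]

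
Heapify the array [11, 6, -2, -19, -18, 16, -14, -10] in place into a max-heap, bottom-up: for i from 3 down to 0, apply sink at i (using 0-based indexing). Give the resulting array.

sift down from index 3:
  -19 vs only child -10 at index 7, swap → [11, 6, -2, -10, -18, 16, -14, -19]
sift down from index 2:
  -2 vs larger child 16 at index 5, swap → [11, 6, 16, -10, -18, -2, -14, -19]
sift down from index 1: already satisfies heap property
sift down from index 0:
  11 vs larger child 16 at index 2, swap → [16, 6, 11, -10, -18, -2, -14, -19]

[16, 6, 11, -10, -18, -2, -14, -19]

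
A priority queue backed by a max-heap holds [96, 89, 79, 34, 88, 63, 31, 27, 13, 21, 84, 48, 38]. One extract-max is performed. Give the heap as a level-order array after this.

[89, 88, 79, 34, 84, 63, 31, 27, 13, 21, 38, 48]

remove root 96; move last element 38 to root → [38, 89, 79, 34, 88, 63, 31, 27, 13, 21, 84, 48]
38 vs larger child 89 at index 1, swap → [89, 38, 79, 34, 88, 63, 31, 27, 13, 21, 84, 48]
38 vs larger child 88 at index 4, swap → [89, 88, 79, 34, 38, 63, 31, 27, 13, 21, 84, 48]
38 vs larger child 84 at index 10, swap → [89, 88, 79, 34, 84, 63, 31, 27, 13, 21, 38, 48]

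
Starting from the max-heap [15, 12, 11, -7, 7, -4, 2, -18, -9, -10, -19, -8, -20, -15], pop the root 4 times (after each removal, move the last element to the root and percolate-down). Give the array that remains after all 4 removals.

extract-max #1 returns 15:
  remove root 15; move last element -15 to root → [-15, 12, 11, -7, 7, -4, 2, -18, -9, -10, -19, -8, -20]
  -15 vs larger child 12 at index 1, swap → [12, -15, 11, -7, 7, -4, 2, -18, -9, -10, -19, -8, -20]
  -15 vs larger child 7 at index 4, swap → [12, 7, 11, -7, -15, -4, 2, -18, -9, -10, -19, -8, -20]
  -15 vs larger child -10 at index 9, swap → [12, 7, 11, -7, -10, -4, 2, -18, -9, -15, -19, -8, -20]
extract-max #2 returns 12:
  remove root 12; move last element -20 to root → [-20, 7, 11, -7, -10, -4, 2, -18, -9, -15, -19, -8]
  -20 vs larger child 11 at index 2, swap → [11, 7, -20, -7, -10, -4, 2, -18, -9, -15, -19, -8]
  -20 vs larger child 2 at index 6, swap → [11, 7, 2, -7, -10, -4, -20, -18, -9, -15, -19, -8]
extract-max #3 returns 11:
  remove root 11; move last element -8 to root → [-8, 7, 2, -7, -10, -4, -20, -18, -9, -15, -19]
  -8 vs larger child 7 at index 1, swap → [7, -8, 2, -7, -10, -4, -20, -18, -9, -15, -19]
  -8 vs larger child -7 at index 3, swap → [7, -7, 2, -8, -10, -4, -20, -18, -9, -15, -19]
extract-max #4 returns 7:
  remove root 7; move last element -19 to root → [-19, -7, 2, -8, -10, -4, -20, -18, -9, -15]
  -19 vs larger child 2 at index 2, swap → [2, -7, -19, -8, -10, -4, -20, -18, -9, -15]
  -19 vs larger child -4 at index 5, swap → [2, -7, -4, -8, -10, -19, -20, -18, -9, -15]

[2, -7, -4, -8, -10, -19, -20, -18, -9, -15]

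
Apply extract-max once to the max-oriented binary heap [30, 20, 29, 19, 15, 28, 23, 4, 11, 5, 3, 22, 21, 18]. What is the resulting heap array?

remove root 30; move last element 18 to root → [18, 20, 29, 19, 15, 28, 23, 4, 11, 5, 3, 22, 21]
18 vs larger child 29 at index 2, swap → [29, 20, 18, 19, 15, 28, 23, 4, 11, 5, 3, 22, 21]
18 vs larger child 28 at index 5, swap → [29, 20, 28, 19, 15, 18, 23, 4, 11, 5, 3, 22, 21]
18 vs larger child 22 at index 11, swap → [29, 20, 28, 19, 15, 22, 23, 4, 11, 5, 3, 18, 21]

[29, 20, 28, 19, 15, 22, 23, 4, 11, 5, 3, 18, 21]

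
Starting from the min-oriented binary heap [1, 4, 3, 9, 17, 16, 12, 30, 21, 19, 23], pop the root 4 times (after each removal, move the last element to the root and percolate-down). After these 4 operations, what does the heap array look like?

extract-min #1 returns 1:
  remove root 1; move last element 23 to root → [23, 4, 3, 9, 17, 16, 12, 30, 21, 19]
  23 vs smaller child 3 at index 2, swap → [3, 4, 23, 9, 17, 16, 12, 30, 21, 19]
  23 vs smaller child 12 at index 6, swap → [3, 4, 12, 9, 17, 16, 23, 30, 21, 19]
extract-min #2 returns 3:
  remove root 3; move last element 19 to root → [19, 4, 12, 9, 17, 16, 23, 30, 21]
  19 vs smaller child 4 at index 1, swap → [4, 19, 12, 9, 17, 16, 23, 30, 21]
  19 vs smaller child 9 at index 3, swap → [4, 9, 12, 19, 17, 16, 23, 30, 21]
extract-min #3 returns 4:
  remove root 4; move last element 21 to root → [21, 9, 12, 19, 17, 16, 23, 30]
  21 vs smaller child 9 at index 1, swap → [9, 21, 12, 19, 17, 16, 23, 30]
  21 vs smaller child 17 at index 4, swap → [9, 17, 12, 19, 21, 16, 23, 30]
extract-min #4 returns 9:
  remove root 9; move last element 30 to root → [30, 17, 12, 19, 21, 16, 23]
  30 vs smaller child 12 at index 2, swap → [12, 17, 30, 19, 21, 16, 23]
  30 vs smaller child 16 at index 5, swap → [12, 17, 16, 19, 21, 30, 23]

[12, 17, 16, 19, 21, 30, 23]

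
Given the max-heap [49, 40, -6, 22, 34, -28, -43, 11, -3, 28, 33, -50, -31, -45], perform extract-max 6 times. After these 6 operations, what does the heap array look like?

[11, -3, -6, -45, -31, -28, -43, -50]

extract-max #1 returns 49:
  remove root 49; move last element -45 to root → [-45, 40, -6, 22, 34, -28, -43, 11, -3, 28, 33, -50, -31]
  -45 vs larger child 40 at index 1, swap → [40, -45, -6, 22, 34, -28, -43, 11, -3, 28, 33, -50, -31]
  -45 vs larger child 34 at index 4, swap → [40, 34, -6, 22, -45, -28, -43, 11, -3, 28, 33, -50, -31]
  -45 vs larger child 33 at index 10, swap → [40, 34, -6, 22, 33, -28, -43, 11, -3, 28, -45, -50, -31]
extract-max #2 returns 40:
  remove root 40; move last element -31 to root → [-31, 34, -6, 22, 33, -28, -43, 11, -3, 28, -45, -50]
  -31 vs larger child 34 at index 1, swap → [34, -31, -6, 22, 33, -28, -43, 11, -3, 28, -45, -50]
  -31 vs larger child 33 at index 4, swap → [34, 33, -6, 22, -31, -28, -43, 11, -3, 28, -45, -50]
  -31 vs larger child 28 at index 9, swap → [34, 33, -6, 22, 28, -28, -43, 11, -3, -31, -45, -50]
extract-max #3 returns 34:
  remove root 34; move last element -50 to root → [-50, 33, -6, 22, 28, -28, -43, 11, -3, -31, -45]
  -50 vs larger child 33 at index 1, swap → [33, -50, -6, 22, 28, -28, -43, 11, -3, -31, -45]
  -50 vs larger child 28 at index 4, swap → [33, 28, -6, 22, -50, -28, -43, 11, -3, -31, -45]
  -50 vs larger child -31 at index 9, swap → [33, 28, -6, 22, -31, -28, -43, 11, -3, -50, -45]
extract-max #4 returns 33:
  remove root 33; move last element -45 to root → [-45, 28, -6, 22, -31, -28, -43, 11, -3, -50]
  -45 vs larger child 28 at index 1, swap → [28, -45, -6, 22, -31, -28, -43, 11, -3, -50]
  -45 vs larger child 22 at index 3, swap → [28, 22, -6, -45, -31, -28, -43, 11, -3, -50]
  -45 vs larger child 11 at index 7, swap → [28, 22, -6, 11, -31, -28, -43, -45, -3, -50]
extract-max #5 returns 28:
  remove root 28; move last element -50 to root → [-50, 22, -6, 11, -31, -28, -43, -45, -3]
  -50 vs larger child 22 at index 1, swap → [22, -50, -6, 11, -31, -28, -43, -45, -3]
  -50 vs larger child 11 at index 3, swap → [22, 11, -6, -50, -31, -28, -43, -45, -3]
  -50 vs larger child -3 at index 8, swap → [22, 11, -6, -3, -31, -28, -43, -45, -50]
extract-max #6 returns 22:
  remove root 22; move last element -50 to root → [-50, 11, -6, -3, -31, -28, -43, -45]
  -50 vs larger child 11 at index 1, swap → [11, -50, -6, -3, -31, -28, -43, -45]
  -50 vs larger child -3 at index 3, swap → [11, -3, -6, -50, -31, -28, -43, -45]
  -50 vs only child -45 at index 7, swap → [11, -3, -6, -45, -31, -28, -43, -50]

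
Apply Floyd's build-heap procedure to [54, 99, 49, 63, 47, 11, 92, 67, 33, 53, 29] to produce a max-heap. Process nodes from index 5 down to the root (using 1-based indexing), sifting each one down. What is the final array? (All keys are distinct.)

[99, 67, 92, 63, 53, 11, 49, 54, 33, 47, 29]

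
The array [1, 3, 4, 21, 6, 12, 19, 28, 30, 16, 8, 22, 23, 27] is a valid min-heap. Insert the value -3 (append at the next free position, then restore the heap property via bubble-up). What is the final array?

[-3, 3, 1, 21, 6, 12, 4, 28, 30, 16, 8, 22, 23, 27, 19]

append -3 at index 14 → [1, 3, 4, 21, 6, 12, 19, 28, 30, 16, 8, 22, 23, 27, -3]
-3 < parent 19 at index 6, swap → [1, 3, 4, 21, 6, 12, -3, 28, 30, 16, 8, 22, 23, 27, 19]
-3 < parent 4 at index 2, swap → [1, 3, -3, 21, 6, 12, 4, 28, 30, 16, 8, 22, 23, 27, 19]
-3 < parent 1 at index 0, swap → [-3, 3, 1, 21, 6, 12, 4, 28, 30, 16, 8, 22, 23, 27, 19]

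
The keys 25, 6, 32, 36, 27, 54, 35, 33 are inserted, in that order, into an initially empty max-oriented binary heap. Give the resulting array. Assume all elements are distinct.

[54, 33, 36, 32, 27, 25, 35, 6]

Insert 25:
  append 25 at index 0 → [25] (no swap needed)
Insert 6:
  append 6 at index 1 → [25, 6] (no swap needed)
Insert 32:
  append 32 at index 2 → [25, 6, 32]
  32 > parent 25 at index 0, swap → [32, 6, 25]
Insert 36:
  append 36 at index 3 → [32, 6, 25, 36]
  36 > parent 6 at index 1, swap → [32, 36, 25, 6]
  36 > parent 32 at index 0, swap → [36, 32, 25, 6]
Insert 27:
  append 27 at index 4 → [36, 32, 25, 6, 27] (no swap needed)
Insert 54:
  append 54 at index 5 → [36, 32, 25, 6, 27, 54]
  54 > parent 25 at index 2, swap → [36, 32, 54, 6, 27, 25]
  54 > parent 36 at index 0, swap → [54, 32, 36, 6, 27, 25]
Insert 35:
  append 35 at index 6 → [54, 32, 36, 6, 27, 25, 35] (no swap needed)
Insert 33:
  append 33 at index 7 → [54, 32, 36, 6, 27, 25, 35, 33]
  33 > parent 6 at index 3, swap → [54, 32, 36, 33, 27, 25, 35, 6]
  33 > parent 32 at index 1, swap → [54, 33, 36, 32, 27, 25, 35, 6]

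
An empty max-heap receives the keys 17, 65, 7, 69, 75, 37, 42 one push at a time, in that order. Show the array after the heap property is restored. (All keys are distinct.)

[75, 69, 42, 17, 65, 7, 37]

Insert 17:
  append 17 at index 0 → [17] (no swap needed)
Insert 65:
  append 65 at index 1 → [17, 65]
  65 > parent 17 at index 0, swap → [65, 17]
Insert 7:
  append 7 at index 2 → [65, 17, 7] (no swap needed)
Insert 69:
  append 69 at index 3 → [65, 17, 7, 69]
  69 > parent 17 at index 1, swap → [65, 69, 7, 17]
  69 > parent 65 at index 0, swap → [69, 65, 7, 17]
Insert 75:
  append 75 at index 4 → [69, 65, 7, 17, 75]
  75 > parent 65 at index 1, swap → [69, 75, 7, 17, 65]
  75 > parent 69 at index 0, swap → [75, 69, 7, 17, 65]
Insert 37:
  append 37 at index 5 → [75, 69, 7, 17, 65, 37]
  37 > parent 7 at index 2, swap → [75, 69, 37, 17, 65, 7]
Insert 42:
  append 42 at index 6 → [75, 69, 37, 17, 65, 7, 42]
  42 > parent 37 at index 2, swap → [75, 69, 42, 17, 65, 7, 37]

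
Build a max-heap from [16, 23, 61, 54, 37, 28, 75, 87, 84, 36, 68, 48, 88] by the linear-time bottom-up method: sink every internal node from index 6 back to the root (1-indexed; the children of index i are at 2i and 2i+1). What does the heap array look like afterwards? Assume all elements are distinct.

sift down from index 6:
  28 vs larger child 88 at index 13, swap → [16, 23, 61, 54, 37, 88, 75, 87, 84, 36, 68, 48, 28]
sift down from index 5:
  37 vs larger child 68 at index 11, swap → [16, 23, 61, 54, 68, 88, 75, 87, 84, 36, 37, 48, 28]
sift down from index 4:
  54 vs larger child 87 at index 8, swap → [16, 23, 61, 87, 68, 88, 75, 54, 84, 36, 37, 48, 28]
sift down from index 3:
  61 vs larger child 88 at index 6, swap → [16, 23, 88, 87, 68, 61, 75, 54, 84, 36, 37, 48, 28]
sift down from index 2:
  23 vs larger child 87 at index 4, swap → [16, 87, 88, 23, 68, 61, 75, 54, 84, 36, 37, 48, 28]
  23 vs larger child 84 at index 9, swap → [16, 87, 88, 84, 68, 61, 75, 54, 23, 36, 37, 48, 28]
sift down from index 1:
  16 vs larger child 88 at index 3, swap → [88, 87, 16, 84, 68, 61, 75, 54, 23, 36, 37, 48, 28]
  16 vs larger child 75 at index 7, swap → [88, 87, 75, 84, 68, 61, 16, 54, 23, 36, 37, 48, 28]

[88, 87, 75, 84, 68, 61, 16, 54, 23, 36, 37, 48, 28]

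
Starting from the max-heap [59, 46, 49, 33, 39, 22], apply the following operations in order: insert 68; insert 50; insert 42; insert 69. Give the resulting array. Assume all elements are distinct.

insert 68:
  append 68 at index 6 → [59, 46, 49, 33, 39, 22, 68]
  68 > parent 49 at index 2, swap → [59, 46, 68, 33, 39, 22, 49]
  68 > parent 59 at index 0, swap → [68, 46, 59, 33, 39, 22, 49]
insert 50:
  append 50 at index 7 → [68, 46, 59, 33, 39, 22, 49, 50]
  50 > parent 33 at index 3, swap → [68, 46, 59, 50, 39, 22, 49, 33]
  50 > parent 46 at index 1, swap → [68, 50, 59, 46, 39, 22, 49, 33]
insert 42:
  append 42 at index 8 → [68, 50, 59, 46, 39, 22, 49, 33, 42] (no swap needed)
insert 69:
  append 69 at index 9 → [68, 50, 59, 46, 39, 22, 49, 33, 42, 69]
  69 > parent 39 at index 4, swap → [68, 50, 59, 46, 69, 22, 49, 33, 42, 39]
  69 > parent 50 at index 1, swap → [68, 69, 59, 46, 50, 22, 49, 33, 42, 39]
  69 > parent 68 at index 0, swap → [69, 68, 59, 46, 50, 22, 49, 33, 42, 39]

[69, 68, 59, 46, 50, 22, 49, 33, 42, 39]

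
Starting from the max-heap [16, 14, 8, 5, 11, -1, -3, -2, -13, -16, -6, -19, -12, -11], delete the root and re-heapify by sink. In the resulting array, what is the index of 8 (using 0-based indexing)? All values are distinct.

remove root 16; move last element -11 to root → [-11, 14, 8, 5, 11, -1, -3, -2, -13, -16, -6, -19, -12]
-11 vs larger child 14 at index 1, swap → [14, -11, 8, 5, 11, -1, -3, -2, -13, -16, -6, -19, -12]
-11 vs larger child 11 at index 4, swap → [14, 11, 8, 5, -11, -1, -3, -2, -13, -16, -6, -19, -12]
-11 vs larger child -6 at index 10, swap → [14, 11, 8, 5, -6, -1, -3, -2, -13, -16, -11, -19, -12]
resulting array: [14, 11, 8, 5, -6, -1, -3, -2, -13, -16, -11, -19, -12]

2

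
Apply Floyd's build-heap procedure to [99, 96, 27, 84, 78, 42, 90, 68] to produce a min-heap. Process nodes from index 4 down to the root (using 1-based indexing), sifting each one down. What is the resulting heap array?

sift down from index 4:
  84 vs only child 68 at index 8, swap → [99, 96, 27, 68, 78, 42, 90, 84]
sift down from index 3: already satisfies heap property
sift down from index 2:
  96 vs smaller child 68 at index 4, swap → [99, 68, 27, 96, 78, 42, 90, 84]
  96 vs only child 84 at index 8, swap → [99, 68, 27, 84, 78, 42, 90, 96]
sift down from index 1:
  99 vs smaller child 27 at index 3, swap → [27, 68, 99, 84, 78, 42, 90, 96]
  99 vs smaller child 42 at index 6, swap → [27, 68, 42, 84, 78, 99, 90, 96]

[27, 68, 42, 84, 78, 99, 90, 96]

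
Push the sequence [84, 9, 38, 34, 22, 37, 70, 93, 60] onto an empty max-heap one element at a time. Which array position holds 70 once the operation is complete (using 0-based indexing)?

2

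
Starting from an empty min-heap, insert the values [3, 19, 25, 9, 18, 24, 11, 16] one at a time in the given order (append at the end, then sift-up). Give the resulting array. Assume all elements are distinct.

Insert 3:
  append 3 at index 0 → [3] (no swap needed)
Insert 19:
  append 19 at index 1 → [3, 19] (no swap needed)
Insert 25:
  append 25 at index 2 → [3, 19, 25] (no swap needed)
Insert 9:
  append 9 at index 3 → [3, 19, 25, 9]
  9 < parent 19 at index 1, swap → [3, 9, 25, 19]
Insert 18:
  append 18 at index 4 → [3, 9, 25, 19, 18] (no swap needed)
Insert 24:
  append 24 at index 5 → [3, 9, 25, 19, 18, 24]
  24 < parent 25 at index 2, swap → [3, 9, 24, 19, 18, 25]
Insert 11:
  append 11 at index 6 → [3, 9, 24, 19, 18, 25, 11]
  11 < parent 24 at index 2, swap → [3, 9, 11, 19, 18, 25, 24]
Insert 16:
  append 16 at index 7 → [3, 9, 11, 19, 18, 25, 24, 16]
  16 < parent 19 at index 3, swap → [3, 9, 11, 16, 18, 25, 24, 19]

[3, 9, 11, 16, 18, 25, 24, 19]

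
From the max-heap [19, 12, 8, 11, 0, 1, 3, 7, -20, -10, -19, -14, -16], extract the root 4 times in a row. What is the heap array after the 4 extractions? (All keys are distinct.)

[7, 0, 3, -14, -10, 1, -19, -16, -20]

extract-max #1 returns 19:
  remove root 19; move last element -16 to root → [-16, 12, 8, 11, 0, 1, 3, 7, -20, -10, -19, -14]
  -16 vs larger child 12 at index 1, swap → [12, -16, 8, 11, 0, 1, 3, 7, -20, -10, -19, -14]
  -16 vs larger child 11 at index 3, swap → [12, 11, 8, -16, 0, 1, 3, 7, -20, -10, -19, -14]
  -16 vs larger child 7 at index 7, swap → [12, 11, 8, 7, 0, 1, 3, -16, -20, -10, -19, -14]
extract-max #2 returns 12:
  remove root 12; move last element -14 to root → [-14, 11, 8, 7, 0, 1, 3, -16, -20, -10, -19]
  -14 vs larger child 11 at index 1, swap → [11, -14, 8, 7, 0, 1, 3, -16, -20, -10, -19]
  -14 vs larger child 7 at index 3, swap → [11, 7, 8, -14, 0, 1, 3, -16, -20, -10, -19]
extract-max #3 returns 11:
  remove root 11; move last element -19 to root → [-19, 7, 8, -14, 0, 1, 3, -16, -20, -10]
  -19 vs larger child 8 at index 2, swap → [8, 7, -19, -14, 0, 1, 3, -16, -20, -10]
  -19 vs larger child 3 at index 6, swap → [8, 7, 3, -14, 0, 1, -19, -16, -20, -10]
extract-max #4 returns 8:
  remove root 8; move last element -10 to root → [-10, 7, 3, -14, 0, 1, -19, -16, -20]
  -10 vs larger child 7 at index 1, swap → [7, -10, 3, -14, 0, 1, -19, -16, -20]
  -10 vs larger child 0 at index 4, swap → [7, 0, 3, -14, -10, 1, -19, -16, -20]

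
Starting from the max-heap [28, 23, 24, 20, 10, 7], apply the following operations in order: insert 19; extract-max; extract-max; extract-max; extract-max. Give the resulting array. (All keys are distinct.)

[19, 10, 7]

insert 19:
  append 19 at index 6 → [28, 23, 24, 20, 10, 7, 19] (no swap needed)
extract-max → returns 28:
  remove root 28; move last element 19 to root → [19, 23, 24, 20, 10, 7]
  19 vs larger child 24 at index 2, swap → [24, 23, 19, 20, 10, 7]
extract-max → returns 24:
  remove root 24; move last element 7 to root → [7, 23, 19, 20, 10]
  7 vs larger child 23 at index 1, swap → [23, 7, 19, 20, 10]
  7 vs larger child 20 at index 3, swap → [23, 20, 19, 7, 10]
extract-max → returns 23:
  remove root 23; move last element 10 to root → [10, 20, 19, 7]
  10 vs larger child 20 at index 1, swap → [20, 10, 19, 7]
extract-max → returns 20:
  remove root 20; move last element 7 to root → [7, 10, 19]
  7 vs larger child 19 at index 2, swap → [19, 10, 7]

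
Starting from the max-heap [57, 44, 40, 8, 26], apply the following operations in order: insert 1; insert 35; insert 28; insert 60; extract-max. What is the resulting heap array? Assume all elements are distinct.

[57, 44, 40, 28, 26, 1, 35, 8]

insert 1:
  append 1 at index 5 → [57, 44, 40, 8, 26, 1] (no swap needed)
insert 35:
  append 35 at index 6 → [57, 44, 40, 8, 26, 1, 35] (no swap needed)
insert 28:
  append 28 at index 7 → [57, 44, 40, 8, 26, 1, 35, 28]
  28 > parent 8 at index 3, swap → [57, 44, 40, 28, 26, 1, 35, 8]
insert 60:
  append 60 at index 8 → [57, 44, 40, 28, 26, 1, 35, 8, 60]
  60 > parent 28 at index 3, swap → [57, 44, 40, 60, 26, 1, 35, 8, 28]
  60 > parent 44 at index 1, swap → [57, 60, 40, 44, 26, 1, 35, 8, 28]
  60 > parent 57 at index 0, swap → [60, 57, 40, 44, 26, 1, 35, 8, 28]
extract-max → returns 60:
  remove root 60; move last element 28 to root → [28, 57, 40, 44, 26, 1, 35, 8]
  28 vs larger child 57 at index 1, swap → [57, 28, 40, 44, 26, 1, 35, 8]
  28 vs larger child 44 at index 3, swap → [57, 44, 40, 28, 26, 1, 35, 8]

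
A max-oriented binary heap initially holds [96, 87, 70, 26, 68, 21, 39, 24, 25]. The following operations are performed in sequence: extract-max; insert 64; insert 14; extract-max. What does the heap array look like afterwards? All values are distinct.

extract-max → returns 96:
  remove root 96; move last element 25 to root → [25, 87, 70, 26, 68, 21, 39, 24]
  25 vs larger child 87 at index 1, swap → [87, 25, 70, 26, 68, 21, 39, 24]
  25 vs larger child 68 at index 4, swap → [87, 68, 70, 26, 25, 21, 39, 24]
insert 64:
  append 64 at index 8 → [87, 68, 70, 26, 25, 21, 39, 24, 64]
  64 > parent 26 at index 3, swap → [87, 68, 70, 64, 25, 21, 39, 24, 26]
insert 14:
  append 14 at index 9 → [87, 68, 70, 64, 25, 21, 39, 24, 26, 14] (no swap needed)
extract-max → returns 87:
  remove root 87; move last element 14 to root → [14, 68, 70, 64, 25, 21, 39, 24, 26]
  14 vs larger child 70 at index 2, swap → [70, 68, 14, 64, 25, 21, 39, 24, 26]
  14 vs larger child 39 at index 6, swap → [70, 68, 39, 64, 25, 21, 14, 24, 26]

[70, 68, 39, 64, 25, 21, 14, 24, 26]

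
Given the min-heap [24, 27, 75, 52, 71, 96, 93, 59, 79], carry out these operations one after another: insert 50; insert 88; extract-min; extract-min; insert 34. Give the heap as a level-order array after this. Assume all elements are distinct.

[34, 50, 75, 59, 52, 96, 93, 88, 79, 71]

insert 50:
  append 50 at index 9 → [24, 27, 75, 52, 71, 96, 93, 59, 79, 50]
  50 < parent 71 at index 4, swap → [24, 27, 75, 52, 50, 96, 93, 59, 79, 71]
insert 88:
  append 88 at index 10 → [24, 27, 75, 52, 50, 96, 93, 59, 79, 71, 88] (no swap needed)
extract-min → returns 24:
  remove root 24; move last element 88 to root → [88, 27, 75, 52, 50, 96, 93, 59, 79, 71]
  88 vs smaller child 27 at index 1, swap → [27, 88, 75, 52, 50, 96, 93, 59, 79, 71]
  88 vs smaller child 50 at index 4, swap → [27, 50, 75, 52, 88, 96, 93, 59, 79, 71]
  88 vs only child 71 at index 9, swap → [27, 50, 75, 52, 71, 96, 93, 59, 79, 88]
extract-min → returns 27:
  remove root 27; move last element 88 to root → [88, 50, 75, 52, 71, 96, 93, 59, 79]
  88 vs smaller child 50 at index 1, swap → [50, 88, 75, 52, 71, 96, 93, 59, 79]
  88 vs smaller child 52 at index 3, swap → [50, 52, 75, 88, 71, 96, 93, 59, 79]
  88 vs smaller child 59 at index 7, swap → [50, 52, 75, 59, 71, 96, 93, 88, 79]
insert 34:
  append 34 at index 9 → [50, 52, 75, 59, 71, 96, 93, 88, 79, 34]
  34 < parent 71 at index 4, swap → [50, 52, 75, 59, 34, 96, 93, 88, 79, 71]
  34 < parent 52 at index 1, swap → [50, 34, 75, 59, 52, 96, 93, 88, 79, 71]
  34 < parent 50 at index 0, swap → [34, 50, 75, 59, 52, 96, 93, 88, 79, 71]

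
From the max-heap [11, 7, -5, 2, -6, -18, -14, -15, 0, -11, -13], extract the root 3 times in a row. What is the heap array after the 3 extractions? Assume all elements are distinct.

[0, -6, -5, -11, -13, -18, -14, -15]

extract-max #1 returns 11:
  remove root 11; move last element -13 to root → [-13, 7, -5, 2, -6, -18, -14, -15, 0, -11]
  -13 vs larger child 7 at index 1, swap → [7, -13, -5, 2, -6, -18, -14, -15, 0, -11]
  -13 vs larger child 2 at index 3, swap → [7, 2, -5, -13, -6, -18, -14, -15, 0, -11]
  -13 vs larger child 0 at index 8, swap → [7, 2, -5, 0, -6, -18, -14, -15, -13, -11]
extract-max #2 returns 7:
  remove root 7; move last element -11 to root → [-11, 2, -5, 0, -6, -18, -14, -15, -13]
  -11 vs larger child 2 at index 1, swap → [2, -11, -5, 0, -6, -18, -14, -15, -13]
  -11 vs larger child 0 at index 3, swap → [2, 0, -5, -11, -6, -18, -14, -15, -13]
extract-max #3 returns 2:
  remove root 2; move last element -13 to root → [-13, 0, -5, -11, -6, -18, -14, -15]
  -13 vs larger child 0 at index 1, swap → [0, -13, -5, -11, -6, -18, -14, -15]
  -13 vs larger child -6 at index 4, swap → [0, -6, -5, -11, -13, -18, -14, -15]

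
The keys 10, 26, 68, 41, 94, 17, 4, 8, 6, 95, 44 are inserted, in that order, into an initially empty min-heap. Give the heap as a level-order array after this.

Insert 10:
  append 10 at index 0 → [10] (no swap needed)
Insert 26:
  append 26 at index 1 → [10, 26] (no swap needed)
Insert 68:
  append 68 at index 2 → [10, 26, 68] (no swap needed)
Insert 41:
  append 41 at index 3 → [10, 26, 68, 41] (no swap needed)
Insert 94:
  append 94 at index 4 → [10, 26, 68, 41, 94] (no swap needed)
Insert 17:
  append 17 at index 5 → [10, 26, 68, 41, 94, 17]
  17 < parent 68 at index 2, swap → [10, 26, 17, 41, 94, 68]
Insert 4:
  append 4 at index 6 → [10, 26, 17, 41, 94, 68, 4]
  4 < parent 17 at index 2, swap → [10, 26, 4, 41, 94, 68, 17]
  4 < parent 10 at index 0, swap → [4, 26, 10, 41, 94, 68, 17]
Insert 8:
  append 8 at index 7 → [4, 26, 10, 41, 94, 68, 17, 8]
  8 < parent 41 at index 3, swap → [4, 26, 10, 8, 94, 68, 17, 41]
  8 < parent 26 at index 1, swap → [4, 8, 10, 26, 94, 68, 17, 41]
Insert 6:
  append 6 at index 8 → [4, 8, 10, 26, 94, 68, 17, 41, 6]
  6 < parent 26 at index 3, swap → [4, 8, 10, 6, 94, 68, 17, 41, 26]
  6 < parent 8 at index 1, swap → [4, 6, 10, 8, 94, 68, 17, 41, 26]
Insert 95:
  append 95 at index 9 → [4, 6, 10, 8, 94, 68, 17, 41, 26, 95] (no swap needed)
Insert 44:
  append 44 at index 10 → [4, 6, 10, 8, 94, 68, 17, 41, 26, 95, 44]
  44 < parent 94 at index 4, swap → [4, 6, 10, 8, 44, 68, 17, 41, 26, 95, 94]

[4, 6, 10, 8, 44, 68, 17, 41, 26, 95, 94]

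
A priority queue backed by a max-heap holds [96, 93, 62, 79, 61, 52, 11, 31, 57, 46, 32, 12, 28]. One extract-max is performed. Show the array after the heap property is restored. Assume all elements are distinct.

[93, 79, 62, 57, 61, 52, 11, 31, 28, 46, 32, 12]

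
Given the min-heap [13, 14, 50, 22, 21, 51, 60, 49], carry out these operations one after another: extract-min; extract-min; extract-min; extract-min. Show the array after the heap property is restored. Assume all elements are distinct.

[49, 51, 50, 60]

extract-min → returns 13:
  remove root 13; move last element 49 to root → [49, 14, 50, 22, 21, 51, 60]
  49 vs smaller child 14 at index 1, swap → [14, 49, 50, 22, 21, 51, 60]
  49 vs smaller child 21 at index 4, swap → [14, 21, 50, 22, 49, 51, 60]
extract-min → returns 14:
  remove root 14; move last element 60 to root → [60, 21, 50, 22, 49, 51]
  60 vs smaller child 21 at index 1, swap → [21, 60, 50, 22, 49, 51]
  60 vs smaller child 22 at index 3, swap → [21, 22, 50, 60, 49, 51]
extract-min → returns 21:
  remove root 21; move last element 51 to root → [51, 22, 50, 60, 49]
  51 vs smaller child 22 at index 1, swap → [22, 51, 50, 60, 49]
  51 vs smaller child 49 at index 4, swap → [22, 49, 50, 60, 51]
extract-min → returns 22:
  remove root 22; move last element 51 to root → [51, 49, 50, 60]
  51 vs smaller child 49 at index 1, swap → [49, 51, 50, 60]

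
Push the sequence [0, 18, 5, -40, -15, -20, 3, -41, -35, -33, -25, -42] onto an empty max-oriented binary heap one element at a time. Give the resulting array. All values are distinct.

Insert 0:
  append 0 at index 0 → [0] (no swap needed)
Insert 18:
  append 18 at index 1 → [0, 18]
  18 > parent 0 at index 0, swap → [18, 0]
Insert 5:
  append 5 at index 2 → [18, 0, 5] (no swap needed)
Insert -40:
  append -40 at index 3 → [18, 0, 5, -40] (no swap needed)
Insert -15:
  append -15 at index 4 → [18, 0, 5, -40, -15] (no swap needed)
Insert -20:
  append -20 at index 5 → [18, 0, 5, -40, -15, -20] (no swap needed)
Insert 3:
  append 3 at index 6 → [18, 0, 5, -40, -15, -20, 3] (no swap needed)
Insert -41:
  append -41 at index 7 → [18, 0, 5, -40, -15, -20, 3, -41] (no swap needed)
Insert -35:
  append -35 at index 8 → [18, 0, 5, -40, -15, -20, 3, -41, -35]
  -35 > parent -40 at index 3, swap → [18, 0, 5, -35, -15, -20, 3, -41, -40]
Insert -33:
  append -33 at index 9 → [18, 0, 5, -35, -15, -20, 3, -41, -40, -33] (no swap needed)
Insert -25:
  append -25 at index 10 → [18, 0, 5, -35, -15, -20, 3, -41, -40, -33, -25] (no swap needed)
Insert -42:
  append -42 at index 11 → [18, 0, 5, -35, -15, -20, 3, -41, -40, -33, -25, -42] (no swap needed)

[18, 0, 5, -35, -15, -20, 3, -41, -40, -33, -25, -42]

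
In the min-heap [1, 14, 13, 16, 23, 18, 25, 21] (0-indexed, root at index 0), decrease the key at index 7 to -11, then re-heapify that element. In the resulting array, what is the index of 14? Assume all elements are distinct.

set index 7 from 21 to -11 → [1, 14, 13, 16, 23, 18, 25, -11]
-11 < parent 16 at index 3, swap → [1, 14, 13, -11, 23, 18, 25, 16]
-11 < parent 14 at index 1, swap → [1, -11, 13, 14, 23, 18, 25, 16]
-11 < parent 1 at index 0, swap → [-11, 1, 13, 14, 23, 18, 25, 16]
resulting array: [-11, 1, 13, 14, 23, 18, 25, 16]

3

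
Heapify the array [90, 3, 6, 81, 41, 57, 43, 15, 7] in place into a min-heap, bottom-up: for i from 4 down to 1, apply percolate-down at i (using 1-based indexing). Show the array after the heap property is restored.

[3, 7, 6, 15, 41, 57, 43, 90, 81]

sift down from index 4:
  81 vs smaller child 7 at index 9, swap → [90, 3, 6, 7, 41, 57, 43, 15, 81]
sift down from index 3: already satisfies heap property
sift down from index 2: already satisfies heap property
sift down from index 1:
  90 vs smaller child 3 at index 2, swap → [3, 90, 6, 7, 41, 57, 43, 15, 81]
  90 vs smaller child 7 at index 4, swap → [3, 7, 6, 90, 41, 57, 43, 15, 81]
  90 vs smaller child 15 at index 8, swap → [3, 7, 6, 15, 41, 57, 43, 90, 81]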